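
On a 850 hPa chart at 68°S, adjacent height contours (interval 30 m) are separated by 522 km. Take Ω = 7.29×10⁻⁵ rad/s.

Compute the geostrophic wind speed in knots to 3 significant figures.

Coriolis parameter at 68°S:
f = 2Ω sin φ = 2 × 7.29×10⁻⁵ × sin 68° = 1.35×10⁻⁴ s⁻¹
Height gradient: |∂Z/∂n| = 30 m / 522000 m = 5.75×10⁻⁵
On a pressure surface, geostrophic balance gives V_g = (g/f)|∂Z/∂n|:
V_g = 9.81 × 5.75×10⁻⁵ / 1.35×10⁻⁴ = 4.17 m/s
Converting: 4.17 m/s × 1.944 = 8.11 knots

8.11 knots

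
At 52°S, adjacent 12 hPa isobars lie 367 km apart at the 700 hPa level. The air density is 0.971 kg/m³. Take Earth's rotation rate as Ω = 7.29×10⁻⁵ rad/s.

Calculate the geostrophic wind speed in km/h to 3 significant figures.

106 km/h

Coriolis parameter at 52°S:
f = 2Ω sin φ = 2 × 7.29×10⁻⁵ × sin 52° = 1.15×10⁻⁴ s⁻¹
Pressure gradient: |∂P/∂n| = 1200 Pa / 367000 m = 3.27×10⁻³ Pa/m
Geostrophic balance (pressure-gradient force = Coriolis force):
V_g = (1/(fρ)) |∂P/∂n| = 3.27×10⁻³ / (1.15×10⁻⁴ × 0.971) = 29.3 m/s
Converting: 29.3 m/s × 3.6 = 106 km/h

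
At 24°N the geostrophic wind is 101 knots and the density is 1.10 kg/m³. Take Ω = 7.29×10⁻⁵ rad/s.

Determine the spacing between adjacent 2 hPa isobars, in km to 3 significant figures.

Coriolis parameter at 24°N:
f = 2Ω sin φ = 2 × 7.29×10⁻⁵ × sin 24° = 5.93×10⁻⁵ s⁻¹
Wind speed in SI: 101 knots = 52.0 m/s
Geostrophic balance rearranged: |∂P/∂n| = f ρ V_g
|∂P/∂n| = 5.93×10⁻⁵ × 1.10 × 52.0 = 3.39×10⁻³ Pa/m
Isobar spacing: Δn = ΔP/|∂P/∂n| = 200 Pa / 3.39×10⁻³ Pa/m = 59007 m ≈ 59.0 km

59.0 km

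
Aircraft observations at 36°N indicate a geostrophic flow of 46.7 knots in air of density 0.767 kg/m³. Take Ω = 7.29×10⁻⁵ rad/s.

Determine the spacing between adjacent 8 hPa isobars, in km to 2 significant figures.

Coriolis parameter at 36°N:
f = 2Ω sin φ = 2 × 7.29×10⁻⁵ × sin 36° = 8.57×10⁻⁵ s⁻¹
Wind speed in SI: 46.7 knots = 24.0 m/s
Geostrophic balance rearranged: |∂P/∂n| = f ρ V_g
|∂P/∂n| = 8.57×10⁻⁵ × 0.767 × 24.0 = 1.58×10⁻³ Pa/m
Isobar spacing: Δn = ΔP/|∂P/∂n| = 800 Pa / 1.58×10⁻³ Pa/m = 506598 m ≈ 510 km

510 km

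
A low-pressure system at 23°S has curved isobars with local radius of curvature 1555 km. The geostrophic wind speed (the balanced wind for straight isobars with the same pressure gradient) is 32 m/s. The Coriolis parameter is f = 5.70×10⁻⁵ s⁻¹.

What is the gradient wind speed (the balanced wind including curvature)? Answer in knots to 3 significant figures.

48.5 knots

Around a low, centrifugal force acts outward with Coriolis, so pressure-gradient force balances both:
(1/ρ)|∂P/∂n| = fV + V²/R  →  V² + fR·V − fR·V_g = 0
With fR = 5.70×10⁻⁵ × 1555×10³ m = 88.6 m/s:
V = [−fR + √((fR)² + 4 fR V_g)]/2 = [−88.6 + √(88.6² + 4×88.6×32)]/2 = 25 m/s
Subgeostrophic (V < V_g = 32 m/s), as expected around a low.
Converting: 25 m/s × 1.944 = 48.5 knots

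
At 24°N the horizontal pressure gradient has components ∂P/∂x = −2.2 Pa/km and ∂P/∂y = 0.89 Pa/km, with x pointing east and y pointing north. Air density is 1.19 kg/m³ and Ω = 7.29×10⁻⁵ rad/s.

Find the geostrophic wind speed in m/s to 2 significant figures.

Coriolis parameter at 24°N:
f = 2Ω sin φ = 2 × 7.29×10⁻⁵ × sin 24° = 5.93×10⁻⁵ s⁻¹
Component geostrophic relations (x east, y north):
u_g = −(1/(fρ)) ∂P/∂y,  v_g = (1/(fρ)) ∂P/∂x
u_g = −(0.89×10⁻³)/(5.93×10⁻⁵ × 1.19) = −12.6 m/s;  v_g = (−2.2×10⁻³)/(5.93×10⁻⁵ × 1.19) = −31.2 m/s
|V_g| = √(u_g² + v_g²) = 33.6 m/s

34 m/s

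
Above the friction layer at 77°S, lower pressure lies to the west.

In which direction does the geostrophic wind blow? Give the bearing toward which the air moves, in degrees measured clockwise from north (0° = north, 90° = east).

The pressure-gradient force points toward the west (bearing 270°).
Geostrophic balance: in the Southern Hemisphere the Coriolis force deflects motion to the left, so the geostrophic wind blows 90° to the left of the pressure-gradient force (low pressure on the right).
Rotating 270° by 90° counterclockwise gives 180° — the wind blows toward the south.

180°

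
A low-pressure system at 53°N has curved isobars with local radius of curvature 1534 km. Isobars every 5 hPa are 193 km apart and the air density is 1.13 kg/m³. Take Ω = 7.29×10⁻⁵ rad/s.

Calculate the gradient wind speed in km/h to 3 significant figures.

Coriolis parameter at 53°N:
f = 2Ω sin φ = 2 × 7.29×10⁻⁵ × sin 53° = 1.16×10⁻⁴ s⁻¹
Pressure gradient: |∂P/∂n| = 500 Pa / 193000 m = 2.59×10⁻³ Pa/m
Geostrophic speed: V_g = |∂P/∂n|/(fρ) = 2.59×10⁻³/(1.16×10⁻⁴ × 1.13) = 19.7 m/s
Around a low, centrifugal force acts outward with Coriolis, so pressure-gradient force balances both:
(1/ρ)|∂P/∂n| = fV + V²/R  →  V² + fR·V − fR·V_g = 0
With fR = 1.16×10⁻⁴ × 1534×10³ m = 179 m/s:
V = [−fR + √((fR)² + 4 fR V_g)]/2 = [−179 + √(179² + 4×179×19.7)]/2 = 17.9 m/s
Subgeostrophic (V < V_g = 19.7 m/s), as expected around a low.
Converting: 17.9 m/s × 3.6 = 64.4 km/h

64.4 km/h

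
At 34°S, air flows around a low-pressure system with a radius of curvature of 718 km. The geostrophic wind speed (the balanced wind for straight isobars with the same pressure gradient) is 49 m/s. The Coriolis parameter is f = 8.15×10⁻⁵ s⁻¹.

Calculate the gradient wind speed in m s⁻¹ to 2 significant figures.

Around a low, centrifugal force acts outward with Coriolis, so pressure-gradient force balances both:
(1/ρ)|∂P/∂n| = fV + V²/R  →  V² + fR·V − fR·V_g = 0
With fR = 8.15×10⁻⁵ × 718×10³ m = 58.5 m/s:
V = [−fR + √((fR)² + 4 fR V_g)]/2 = [−58.5 + √(58.5² + 4×58.5×49)]/2 = 31.8 m/s
Subgeostrophic (V < V_g = 49 m/s), as expected around a low.

32 m s⁻¹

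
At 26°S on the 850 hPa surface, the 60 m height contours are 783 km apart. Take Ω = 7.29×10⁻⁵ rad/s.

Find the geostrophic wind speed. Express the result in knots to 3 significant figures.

22.9 knots

Coriolis parameter at 26°S:
f = 2Ω sin φ = 2 × 7.29×10⁻⁵ × sin 26° = 6.39×10⁻⁵ s⁻¹
Height gradient: |∂Z/∂n| = 60 m / 783000 m = 7.66×10⁻⁵
On a pressure surface, geostrophic balance gives V_g = (g/f)|∂Z/∂n|:
V_g = 9.81 × 7.66×10⁻⁵ / 6.39×10⁻⁵ = 11.8 m/s
Converting: 11.8 m/s × 1.944 = 22.9 knots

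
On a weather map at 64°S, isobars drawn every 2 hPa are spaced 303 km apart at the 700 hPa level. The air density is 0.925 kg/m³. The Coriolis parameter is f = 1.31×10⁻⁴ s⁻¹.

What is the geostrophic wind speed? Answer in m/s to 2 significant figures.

5.4 m/s

Pressure gradient: |∂P/∂n| = 200 Pa / 303000 m = 6.60×10⁻⁴ Pa/m
Geostrophic balance (pressure-gradient force = Coriolis force):
V_g = (1/(fρ)) |∂P/∂n| = 6.60×10⁻⁴ / (1.31×10⁻⁴ × 0.925) = 5.45 m/s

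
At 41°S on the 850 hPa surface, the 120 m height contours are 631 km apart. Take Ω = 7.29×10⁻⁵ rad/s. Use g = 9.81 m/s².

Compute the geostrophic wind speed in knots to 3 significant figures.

37.9 knots

Coriolis parameter at 41°S:
f = 2Ω sin φ = 2 × 7.29×10⁻⁵ × sin 41° = 9.57×10⁻⁵ s⁻¹
Height gradient: |∂Z/∂n| = 120 m / 631000 m = 1.90×10⁻⁴
On a pressure surface, geostrophic balance gives V_g = (g/f)|∂Z/∂n|:
V_g = 9.81 × 1.90×10⁻⁴ / 9.57×10⁻⁵ = 19.5 m/s
Converting: 19.5 m/s × 1.944 = 37.9 knots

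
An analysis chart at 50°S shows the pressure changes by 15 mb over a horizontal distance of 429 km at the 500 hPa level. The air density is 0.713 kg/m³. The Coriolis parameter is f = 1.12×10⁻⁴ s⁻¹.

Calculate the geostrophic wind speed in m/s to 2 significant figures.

Pressure gradient: |∂P/∂n| = 1500 Pa / 429000 m = 3.50×10⁻³ Pa/m
Geostrophic balance (pressure-gradient force = Coriolis force):
V_g = (1/(fρ)) |∂P/∂n| = 3.50×10⁻³ / (1.12×10⁻⁴ × 0.713) = 43.8 m/s

44 m/s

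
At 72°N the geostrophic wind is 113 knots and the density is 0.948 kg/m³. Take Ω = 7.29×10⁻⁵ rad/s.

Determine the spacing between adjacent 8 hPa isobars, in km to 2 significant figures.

100 km

Coriolis parameter at 72°N:
f = 2Ω sin φ = 2 × 7.29×10⁻⁵ × sin 72° = 1.39×10⁻⁴ s⁻¹
Wind speed in SI: 113 knots = 58.1 m/s
Geostrophic balance rearranged: |∂P/∂n| = f ρ V_g
|∂P/∂n| = 1.39×10⁻⁴ × 0.948 × 58.1 = 7.64×10⁻³ Pa/m
Isobar spacing: Δn = ΔP/|∂P/∂n| = 800 Pa / 7.64×10⁻³ Pa/m = 104689 m ≈ 100 km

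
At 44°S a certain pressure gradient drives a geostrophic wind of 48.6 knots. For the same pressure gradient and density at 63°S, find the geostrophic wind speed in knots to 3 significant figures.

37.9 knots

With the same pressure gradient and density, V_g ∝ 1/f ∝ 1/sin φ.
V₂ = V₁ · sin φ₁ / sin φ₂ = 48.6 × sin 44° / sin 63°
V₂ = 48.6 × 0.6947/0.8910 = 37.9 knots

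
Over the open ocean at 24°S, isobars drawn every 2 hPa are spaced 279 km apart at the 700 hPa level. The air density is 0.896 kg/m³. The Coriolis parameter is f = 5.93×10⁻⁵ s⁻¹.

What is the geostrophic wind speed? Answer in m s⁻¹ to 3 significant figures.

13.5 m s⁻¹

Pressure gradient: |∂P/∂n| = 200 Pa / 279000 m = 7.17×10⁻⁴ Pa/m
Geostrophic balance (pressure-gradient force = Coriolis force):
V_g = (1/(fρ)) |∂P/∂n| = 7.17×10⁻⁴ / (5.93×10⁻⁵ × 0.896) = 13.5 m/s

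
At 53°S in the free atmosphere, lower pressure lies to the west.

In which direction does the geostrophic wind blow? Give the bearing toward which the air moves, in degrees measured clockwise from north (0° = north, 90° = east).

The pressure-gradient force points toward the west (bearing 270°).
Geostrophic balance: in the Southern Hemisphere the Coriolis force deflects motion to the left, so the geostrophic wind blows 90° to the left of the pressure-gradient force (low pressure on the right).
Rotating 270° by 90° counterclockwise gives 180° — the wind blows toward the south.

180°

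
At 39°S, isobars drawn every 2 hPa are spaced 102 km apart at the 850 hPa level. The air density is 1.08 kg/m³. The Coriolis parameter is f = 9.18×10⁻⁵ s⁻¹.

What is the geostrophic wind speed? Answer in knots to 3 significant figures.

38.4 knots

Pressure gradient: |∂P/∂n| = 200 Pa / 102000 m = 1.96×10⁻³ Pa/m
Geostrophic balance (pressure-gradient force = Coriolis force):
V_g = (1/(fρ)) |∂P/∂n| = 1.96×10⁻³ / (9.18×10⁻⁵ × 1.08) = 19.8 m/s
Converting: 19.8 m/s × 1.944 = 38.4 knots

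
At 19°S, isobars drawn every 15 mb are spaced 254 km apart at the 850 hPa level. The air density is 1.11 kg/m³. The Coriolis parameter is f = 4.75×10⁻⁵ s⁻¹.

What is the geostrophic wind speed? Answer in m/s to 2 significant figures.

Pressure gradient: |∂P/∂n| = 1500 Pa / 254000 m = 5.91×10⁻³ Pa/m
Geostrophic balance (pressure-gradient force = Coriolis force):
V_g = (1/(fρ)) |∂P/∂n| = 5.91×10⁻³ / (4.75×10⁻⁵ × 1.11) = 112 m/s

110 m/s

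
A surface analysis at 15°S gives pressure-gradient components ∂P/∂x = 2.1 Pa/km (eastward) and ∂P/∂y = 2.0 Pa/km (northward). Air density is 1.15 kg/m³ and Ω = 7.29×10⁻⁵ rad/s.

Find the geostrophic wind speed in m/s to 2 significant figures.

67 m/s

Coriolis parameter at 15°S:
f = 2Ω sin φ = 2 × 7.29×10⁻⁵ × sin 15° = 3.77×10⁻⁵ s⁻¹
In the Southern Hemisphere f is negative: f = −3.77×10⁻⁵ s⁻¹.
Component geostrophic relations (x east, y north):
u_g = −(1/(fρ)) ∂P/∂y,  v_g = (1/(fρ)) ∂P/∂x
u_g = −(2.0×10⁻³)/(−3.77×10⁻⁵ × 1.15) = 46.1 m/s;  v_g = (2.1×10⁻³)/(−3.77×10⁻⁵ × 1.15) = −48.4 m/s
|V_g| = √(u_g² + v_g²) = 66.8 m/s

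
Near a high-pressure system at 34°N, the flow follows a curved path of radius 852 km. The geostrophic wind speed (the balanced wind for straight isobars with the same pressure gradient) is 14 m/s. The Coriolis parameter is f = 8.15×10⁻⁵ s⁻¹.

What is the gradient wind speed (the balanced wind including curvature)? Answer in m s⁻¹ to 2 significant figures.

19 m s⁻¹

Around a high, pressure-gradient force acts outward with centrifugal, so Coriolis balances both:
fV = (1/ρ)|∂P/∂n| + V²/R  →  V² − fR·V + fR·V_g = 0
With fR = 8.15×10⁻⁵ × 852×10³ m = 69.4 m/s:
V = [fR − √((fR)² − 4 fR V_g)]/2 = [69.4 − √(69.4² − 4×69.4×14)]/2 = 19.4 m/s
Supergeostrophic (V > V_g = 14 m/s), as expected around a high.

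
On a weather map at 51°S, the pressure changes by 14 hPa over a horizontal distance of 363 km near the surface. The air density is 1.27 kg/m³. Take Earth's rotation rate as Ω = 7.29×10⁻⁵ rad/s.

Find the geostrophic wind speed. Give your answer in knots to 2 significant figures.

Coriolis parameter at 51°S:
f = 2Ω sin φ = 2 × 7.29×10⁻⁵ × sin 51° = 1.13×10⁻⁴ s⁻¹
Pressure gradient: |∂P/∂n| = 1400 Pa / 363000 m = 3.86×10⁻³ Pa/m
Geostrophic balance (pressure-gradient force = Coriolis force):
V_g = (1/(fρ)) |∂P/∂n| = 3.86×10⁻³ / (1.13×10⁻⁴ × 1.27) = 26.8 m/s
Converting: 26.8 m/s × 1.944 = 52 knots

52 knots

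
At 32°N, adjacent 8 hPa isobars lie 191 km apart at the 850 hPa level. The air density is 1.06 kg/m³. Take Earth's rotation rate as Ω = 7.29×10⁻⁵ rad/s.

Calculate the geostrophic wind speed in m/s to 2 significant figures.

51 m/s

Coriolis parameter at 32°N:
f = 2Ω sin φ = 2 × 7.29×10⁻⁵ × sin 32° = 7.73×10⁻⁵ s⁻¹
Pressure gradient: |∂P/∂n| = 800 Pa / 191000 m = 4.19×10⁻³ Pa/m
Geostrophic balance (pressure-gradient force = Coriolis force):
V_g = (1/(fρ)) |∂P/∂n| = 4.19×10⁻³ / (7.73×10⁻⁵ × 1.06) = 51.1 m/s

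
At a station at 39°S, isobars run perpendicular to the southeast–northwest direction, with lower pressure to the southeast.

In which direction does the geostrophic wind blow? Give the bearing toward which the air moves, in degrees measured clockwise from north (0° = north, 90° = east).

The pressure-gradient force points toward the southeast (bearing 135°).
Geostrophic balance: in the Southern Hemisphere the Coriolis force deflects motion to the left, so the geostrophic wind blows 90° to the left of the pressure-gradient force (low pressure on the right).
Rotating 135° by 90° counterclockwise gives 045° — the wind blows toward the northeast.

045°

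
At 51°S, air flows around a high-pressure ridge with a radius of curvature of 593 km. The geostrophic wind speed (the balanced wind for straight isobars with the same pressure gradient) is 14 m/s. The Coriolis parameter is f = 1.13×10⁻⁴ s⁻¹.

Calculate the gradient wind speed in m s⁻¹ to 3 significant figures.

Around a high, pressure-gradient force acts outward with centrifugal, so Coriolis balances both:
fV = (1/ρ)|∂P/∂n| + V²/R  →  V² − fR·V + fR·V_g = 0
With fR = 1.13×10⁻⁴ × 593×10³ m = 67.0 m/s:
V = [fR − √((fR)² − 4 fR V_g)]/2 = [67.0 − √(67.0² − 4×67.0×14)]/2 = 19.9 m/s
Supergeostrophic (V > V_g = 14 m/s), as expected around a high.

19.9 m s⁻¹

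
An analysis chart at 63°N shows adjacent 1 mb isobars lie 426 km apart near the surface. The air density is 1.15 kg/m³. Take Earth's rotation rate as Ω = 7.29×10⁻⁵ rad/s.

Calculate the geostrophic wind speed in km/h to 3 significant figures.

Coriolis parameter at 63°N:
f = 2Ω sin φ = 2 × 7.29×10⁻⁵ × sin 63° = 1.30×10⁻⁴ s⁻¹
Pressure gradient: |∂P/∂n| = 100 Pa / 426000 m = 2.35×10⁻⁴ Pa/m
Geostrophic balance (pressure-gradient force = Coriolis force):
V_g = (1/(fρ)) |∂P/∂n| = 2.35×10⁻⁴ / (1.30×10⁻⁴ × 1.15) = 1.57 m/s
Converting: 1.57 m/s × 3.6 = 5.66 km/h

5.66 km/h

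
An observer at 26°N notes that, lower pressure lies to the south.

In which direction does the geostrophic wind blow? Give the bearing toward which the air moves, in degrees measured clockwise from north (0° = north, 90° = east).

270°

The pressure-gradient force points toward the south (bearing 180°).
Geostrophic balance: in the Northern Hemisphere the Coriolis force deflects motion to the right, so the geostrophic wind blows 90° to the right of the pressure-gradient force (low pressure on the left).
Rotating 180° by 90° clockwise gives 270° — the wind blows toward the west.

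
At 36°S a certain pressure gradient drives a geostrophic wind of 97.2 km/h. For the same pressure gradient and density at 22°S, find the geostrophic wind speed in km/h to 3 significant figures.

With the same pressure gradient and density, V_g ∝ 1/f ∝ 1/sin φ.
V₂ = V₁ · sin φ₁ / sin φ₂ = 97.2 × sin 36° / sin 22°
V₂ = 97.2 × 0.5878/0.3746 = 153 km/h

153 km/h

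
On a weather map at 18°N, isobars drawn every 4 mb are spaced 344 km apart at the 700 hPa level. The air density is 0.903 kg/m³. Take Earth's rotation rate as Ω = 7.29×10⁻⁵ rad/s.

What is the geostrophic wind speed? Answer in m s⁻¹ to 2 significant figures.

29 m s⁻¹

Coriolis parameter at 18°N:
f = 2Ω sin φ = 2 × 7.29×10⁻⁵ × sin 18° = 4.51×10⁻⁵ s⁻¹
Pressure gradient: |∂P/∂n| = 400 Pa / 344000 m = 1.16×10⁻³ Pa/m
Geostrophic balance (pressure-gradient force = Coriolis force):
V_g = (1/(fρ)) |∂P/∂n| = 1.16×10⁻³ / (4.51×10⁻⁵ × 0.903) = 28.6 m/s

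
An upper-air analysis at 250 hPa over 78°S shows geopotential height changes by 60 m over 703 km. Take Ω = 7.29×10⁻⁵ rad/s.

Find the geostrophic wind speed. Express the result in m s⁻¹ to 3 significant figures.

Coriolis parameter at 78°S:
f = 2Ω sin φ = 2 × 7.29×10⁻⁵ × sin 78° = 1.43×10⁻⁴ s⁻¹
Height gradient: |∂Z/∂n| = 60 m / 703000 m = 8.53×10⁻⁵
On a pressure surface, geostrophic balance gives V_g = (g/f)|∂Z/∂n|:
V_g = 9.81 × 8.53×10⁻⁵ / 1.43×10⁻⁴ = 5.87 m/s

5.87 m s⁻¹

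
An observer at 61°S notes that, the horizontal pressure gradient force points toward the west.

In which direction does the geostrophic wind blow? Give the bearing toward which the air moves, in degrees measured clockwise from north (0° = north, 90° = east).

The pressure-gradient force points toward the west (bearing 270°).
Geostrophic balance: in the Southern Hemisphere the Coriolis force deflects motion to the left, so the geostrophic wind blows 90° to the left of the pressure-gradient force (low pressure on the right).
Rotating 270° by 90° counterclockwise gives 180° — the wind blows toward the south.

180°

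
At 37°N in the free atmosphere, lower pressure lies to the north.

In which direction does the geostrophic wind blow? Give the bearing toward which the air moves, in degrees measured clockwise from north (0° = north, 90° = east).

090°

The pressure-gradient force points toward the north (bearing 000°).
Geostrophic balance: in the Northern Hemisphere the Coriolis force deflects motion to the right, so the geostrophic wind blows 90° to the right of the pressure-gradient force (low pressure on the left).
Rotating 000° by 90° clockwise gives 090° — the wind blows toward the east.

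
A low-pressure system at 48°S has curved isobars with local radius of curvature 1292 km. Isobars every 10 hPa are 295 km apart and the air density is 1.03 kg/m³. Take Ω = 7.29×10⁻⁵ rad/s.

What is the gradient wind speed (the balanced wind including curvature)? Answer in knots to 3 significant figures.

49.9 knots

Coriolis parameter at 48°S:
f = 2Ω sin φ = 2 × 7.29×10⁻⁵ × sin 48° = 1.08×10⁻⁴ s⁻¹
Pressure gradient: |∂P/∂n| = 1000 Pa / 295000 m = 3.39×10⁻³ Pa/m
Geostrophic speed: V_g = |∂P/∂n|/(fρ) = 3.39×10⁻³/(1.08×10⁻⁴ × 1.03) = 30.4 m/s
Around a low, centrifugal force acts outward with Coriolis, so pressure-gradient force balances both:
(1/ρ)|∂P/∂n| = fV + V²/R  →  V² + fR·V − fR·V_g = 0
With fR = 1.08×10⁻⁴ × 1292×10³ m = 140 m/s:
V = [−fR + √((fR)² + 4 fR V_g)]/2 = [−140 + √(140² + 4×140×30.4)]/2 = 25.7 m/s
Subgeostrophic (V < V_g = 30.4 m/s), as expected around a low.
Converting: 25.7 m/s × 1.944 = 49.9 knots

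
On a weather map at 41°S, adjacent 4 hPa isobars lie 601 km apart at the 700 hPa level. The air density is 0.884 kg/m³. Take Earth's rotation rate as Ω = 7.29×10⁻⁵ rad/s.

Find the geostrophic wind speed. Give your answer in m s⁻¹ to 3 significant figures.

7.87 m s⁻¹

Coriolis parameter at 41°S:
f = 2Ω sin φ = 2 × 7.29×10⁻⁵ × sin 41° = 9.57×10⁻⁵ s⁻¹
Pressure gradient: |∂P/∂n| = 400 Pa / 601000 m = 6.66×10⁻⁴ Pa/m
Geostrophic balance (pressure-gradient force = Coriolis force):
V_g = (1/(fρ)) |∂P/∂n| = 6.66×10⁻⁴ / (9.57×10⁻⁵ × 0.884) = 7.87 m/s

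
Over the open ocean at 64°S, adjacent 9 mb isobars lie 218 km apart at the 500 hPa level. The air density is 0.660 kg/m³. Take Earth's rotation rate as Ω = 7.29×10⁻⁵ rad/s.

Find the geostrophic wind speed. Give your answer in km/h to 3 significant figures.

Coriolis parameter at 64°S:
f = 2Ω sin φ = 2 × 7.29×10⁻⁵ × sin 64° = 1.31×10⁻⁴ s⁻¹
Pressure gradient: |∂P/∂n| = 900 Pa / 218000 m = 4.13×10⁻³ Pa/m
Geostrophic balance (pressure-gradient force = Coriolis force):
V_g = (1/(fρ)) |∂P/∂n| = 4.13×10⁻³ / (1.31×10⁻⁴ × 0.660) = 47.7 m/s
Converting: 47.7 m/s × 3.6 = 172 km/h

172 km/h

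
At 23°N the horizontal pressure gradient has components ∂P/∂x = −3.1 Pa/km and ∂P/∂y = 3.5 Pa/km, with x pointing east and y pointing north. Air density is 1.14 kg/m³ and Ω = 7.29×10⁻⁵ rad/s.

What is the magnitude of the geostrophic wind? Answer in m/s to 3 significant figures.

Coriolis parameter at 23°N:
f = 2Ω sin φ = 2 × 7.29×10⁻⁵ × sin 23° = 5.70×10⁻⁵ s⁻¹
Component geostrophic relations (x east, y north):
u_g = −(1/(fρ)) ∂P/∂y,  v_g = (1/(fρ)) ∂P/∂x
u_g = −(3.5×10⁻³)/(5.70×10⁻⁵ × 1.14) = −53.9 m/s;  v_g = (−3.1×10⁻³)/(5.70×10⁻⁵ × 1.14) = −47.7 m/s
|V_g| = √(u_g² + v_g²) = 72.0 m/s

72.0 m/s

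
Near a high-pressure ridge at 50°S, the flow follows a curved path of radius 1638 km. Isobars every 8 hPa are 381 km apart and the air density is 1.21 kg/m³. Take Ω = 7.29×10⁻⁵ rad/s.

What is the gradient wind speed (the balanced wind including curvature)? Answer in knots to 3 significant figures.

Coriolis parameter at 50°S:
f = 2Ω sin φ = 2 × 7.29×10⁻⁵ × sin 50° = 1.12×10⁻⁴ s⁻¹
Pressure gradient: |∂P/∂n| = 800 Pa / 381000 m = 2.10×10⁻³ Pa/m
Geostrophic speed: V_g = |∂P/∂n|/(fρ) = 2.10×10⁻³/(1.12×10⁻⁴ × 1.21) = 15.5 m/s
Around a high, pressure-gradient force acts outward with centrifugal, so Coriolis balances both:
fV = (1/ρ)|∂P/∂n| + V²/R  →  V² − fR·V + fR·V_g = 0
With fR = 1.12×10⁻⁴ × 1638×10³ m = 183 m/s:
V = [fR − √((fR)² − 4 fR V_g)]/2 = [183 − √(183² − 4×183×15.5)]/2 = 17.1 m/s
Supergeostrophic (V > V_g = 15.5 m/s), as expected around a high.
Converting: 17.1 m/s × 1.944 = 33.3 knots

33.3 knots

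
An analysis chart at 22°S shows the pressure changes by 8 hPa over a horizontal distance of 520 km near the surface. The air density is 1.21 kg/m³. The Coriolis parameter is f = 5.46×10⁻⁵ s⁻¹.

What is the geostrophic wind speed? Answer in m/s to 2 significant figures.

Pressure gradient: |∂P/∂n| = 800 Pa / 520000 m = 1.54×10⁻³ Pa/m
Geostrophic balance (pressure-gradient force = Coriolis force):
V_g = (1/(fρ)) |∂P/∂n| = 1.54×10⁻³ / (5.46×10⁻⁵ × 1.21) = 23.3 m/s

23 m/s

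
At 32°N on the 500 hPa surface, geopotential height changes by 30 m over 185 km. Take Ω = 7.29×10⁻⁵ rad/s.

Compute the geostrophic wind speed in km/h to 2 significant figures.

74 km/h

Coriolis parameter at 32°N:
f = 2Ω sin φ = 2 × 7.29×10⁻⁵ × sin 32° = 7.73×10⁻⁵ s⁻¹
Height gradient: |∂Z/∂n| = 30 m / 185000 m = 1.62×10⁻⁴
On a pressure surface, geostrophic balance gives V_g = (g/f)|∂Z/∂n|:
V_g = 9.81 × 1.62×10⁻⁴ / 7.73×10⁻⁵ = 20.6 m/s
Converting: 20.6 m/s × 3.6 = 74 km/h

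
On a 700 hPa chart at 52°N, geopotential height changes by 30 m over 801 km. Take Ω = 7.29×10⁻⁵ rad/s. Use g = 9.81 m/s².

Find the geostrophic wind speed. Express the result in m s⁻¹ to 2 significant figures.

3.2 m s⁻¹

Coriolis parameter at 52°N:
f = 2Ω sin φ = 2 × 7.29×10⁻⁵ × sin 52° = 1.15×10⁻⁴ s⁻¹
Height gradient: |∂Z/∂n| = 30 m / 801000 m = 3.75×10⁻⁵
On a pressure surface, geostrophic balance gives V_g = (g/f)|∂Z/∂n|:
V_g = 9.81 × 3.75×10⁻⁵ / 1.15×10⁻⁴ = 3.20 m/s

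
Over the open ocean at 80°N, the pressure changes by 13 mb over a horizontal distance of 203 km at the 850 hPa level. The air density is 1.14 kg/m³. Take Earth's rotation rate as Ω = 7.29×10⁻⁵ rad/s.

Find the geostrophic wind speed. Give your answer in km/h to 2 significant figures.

Coriolis parameter at 80°N:
f = 2Ω sin φ = 2 × 7.29×10⁻⁵ × sin 80° = 1.44×10⁻⁴ s⁻¹
Pressure gradient: |∂P/∂n| = 1300 Pa / 203000 m = 6.40×10⁻³ Pa/m
Geostrophic balance (pressure-gradient force = Coriolis force):
V_g = (1/(fρ)) |∂P/∂n| = 6.40×10⁻³ / (1.44×10⁻⁴ × 1.14) = 39.1 m/s
Converting: 39.1 m/s × 3.6 = 140 km/h

140 km/h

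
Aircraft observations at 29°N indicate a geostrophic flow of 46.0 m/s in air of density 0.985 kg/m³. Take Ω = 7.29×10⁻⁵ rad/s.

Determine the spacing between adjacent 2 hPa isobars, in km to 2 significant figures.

62 km

Coriolis parameter at 29°N:
f = 2Ω sin φ = 2 × 7.29×10⁻⁵ × sin 29° = 7.07×10⁻⁵ s⁻¹
Geostrophic balance rearranged: |∂P/∂n| = f ρ V_g
|∂P/∂n| = 7.07×10⁻⁵ × 0.985 × 46.0 = 3.20×10⁻³ Pa/m
Isobar spacing: Δn = ΔP/|∂P/∂n| = 200 Pa / 3.20×10⁻³ Pa/m = 62446 m ≈ 62 km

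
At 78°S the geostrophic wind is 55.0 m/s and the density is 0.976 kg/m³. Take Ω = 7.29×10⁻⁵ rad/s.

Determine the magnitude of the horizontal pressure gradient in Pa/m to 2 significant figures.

7.7×10⁻³ Pa/m

Coriolis parameter at 78°S:
f = 2Ω sin φ = 2 × 7.29×10⁻⁵ × sin 78° = 1.43×10⁻⁴ s⁻¹
Geostrophic balance rearranged: |∂P/∂n| = f ρ V_g
|∂P/∂n| = 1.43×10⁻⁴ × 0.976 × 55.0 = 7.66×10⁻³ Pa/m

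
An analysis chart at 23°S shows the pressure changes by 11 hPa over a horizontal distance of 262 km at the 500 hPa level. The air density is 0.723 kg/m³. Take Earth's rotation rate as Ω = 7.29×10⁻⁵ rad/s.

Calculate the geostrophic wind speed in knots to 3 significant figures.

198 knots

Coriolis parameter at 23°S:
f = 2Ω sin φ = 2 × 7.29×10⁻⁵ × sin 23° = 5.70×10⁻⁵ s⁻¹
Pressure gradient: |∂P/∂n| = 1100 Pa / 262000 m = 4.20×10⁻³ Pa/m
Geostrophic balance (pressure-gradient force = Coriolis force):
V_g = (1/(fρ)) |∂P/∂n| = 4.20×10⁻³ / (5.70×10⁻⁵ × 0.723) = 102 m/s
Converting: 102 m/s × 1.944 = 198 knots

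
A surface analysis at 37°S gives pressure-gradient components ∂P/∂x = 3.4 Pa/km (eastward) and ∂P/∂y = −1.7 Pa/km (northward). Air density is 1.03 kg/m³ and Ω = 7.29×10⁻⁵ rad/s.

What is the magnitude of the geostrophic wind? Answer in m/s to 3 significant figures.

42.1 m/s

Coriolis parameter at 37°S:
f = 2Ω sin φ = 2 × 7.29×10⁻⁵ × sin 37° = 8.77×10⁻⁵ s⁻¹
In the Southern Hemisphere f is negative: f = −8.77×10⁻⁵ s⁻¹.
Component geostrophic relations (x east, y north):
u_g = −(1/(fρ)) ∂P/∂y,  v_g = (1/(fρ)) ∂P/∂x
u_g = −(−1.7×10⁻³)/(−8.77×10⁻⁵ × 1.03) = −18.8 m/s;  v_g = (3.4×10⁻³)/(−8.77×10⁻⁵ × 1.03) = −37.6 m/s
|V_g| = √(u_g² + v_g²) = 42.1 m/s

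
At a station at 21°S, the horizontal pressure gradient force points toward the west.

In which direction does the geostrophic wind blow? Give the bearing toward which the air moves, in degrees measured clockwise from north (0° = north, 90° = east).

The pressure-gradient force points toward the west (bearing 270°).
Geostrophic balance: in the Southern Hemisphere the Coriolis force deflects motion to the left, so the geostrophic wind blows 90° to the left of the pressure-gradient force (low pressure on the right).
Rotating 270° by 90° counterclockwise gives 180° — the wind blows toward the south.

180°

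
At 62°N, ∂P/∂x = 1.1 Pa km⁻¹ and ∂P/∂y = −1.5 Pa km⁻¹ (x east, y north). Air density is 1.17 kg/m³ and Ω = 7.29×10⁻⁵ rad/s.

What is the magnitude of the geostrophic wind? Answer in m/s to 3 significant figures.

Coriolis parameter at 62°N:
f = 2Ω sin φ = 2 × 7.29×10⁻⁵ × sin 62° = 1.29×10⁻⁴ s⁻¹
Component geostrophic relations (x east, y north):
u_g = −(1/(fρ)) ∂P/∂y,  v_g = (1/(fρ)) ∂P/∂x
u_g = −(−1.5×10⁻³)/(1.29×10⁻⁴ × 1.17) = 9.96 m/s;  v_g = (1.1×10⁻³)/(1.29×10⁻⁴ × 1.17) = 7.30 m/s
|V_g| = √(u_g² + v_g²) = 12.3 m/s

12.3 m/s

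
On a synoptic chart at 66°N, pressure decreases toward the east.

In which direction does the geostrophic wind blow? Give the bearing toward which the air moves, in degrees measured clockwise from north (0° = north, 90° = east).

180°

The pressure-gradient force points toward the east (bearing 090°).
Geostrophic balance: in the Northern Hemisphere the Coriolis force deflects motion to the right, so the geostrophic wind blows 90° to the right of the pressure-gradient force (low pressure on the left).
Rotating 090° by 90° clockwise gives 180° — the wind blows toward the south.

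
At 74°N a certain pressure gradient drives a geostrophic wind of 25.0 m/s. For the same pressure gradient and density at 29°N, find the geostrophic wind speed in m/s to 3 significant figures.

With the same pressure gradient and density, V_g ∝ 1/f ∝ 1/sin φ.
V₂ = V₁ · sin φ₁ / sin φ₂ = 25.0 × sin 74° / sin 29°
V₂ = 25.0 × 0.9613/0.4848 = 49.6 m/s

49.6 m/s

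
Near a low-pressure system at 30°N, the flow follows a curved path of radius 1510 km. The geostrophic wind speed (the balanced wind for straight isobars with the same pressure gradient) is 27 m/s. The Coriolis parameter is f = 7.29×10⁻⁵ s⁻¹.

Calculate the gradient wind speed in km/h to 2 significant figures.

81 km/h

Around a low, centrifugal force acts outward with Coriolis, so pressure-gradient force balances both:
(1/ρ)|∂P/∂n| = fV + V²/R  →  V² + fR·V − fR·V_g = 0
With fR = 7.29×10⁻⁵ × 1510×10³ m = 110 m/s:
V = [−fR + √((fR)² + 4 fR V_g)]/2 = [−110 + √(110² + 4×110×27)]/2 = 22.4 m/s
Subgeostrophic (V < V_g = 27 m/s), as expected around a low.
Converting: 22.4 m/s × 3.6 = 81 km/h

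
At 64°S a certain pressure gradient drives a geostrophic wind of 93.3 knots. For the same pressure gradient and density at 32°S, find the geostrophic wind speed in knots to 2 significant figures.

160 knots

With the same pressure gradient and density, V_g ∝ 1/f ∝ 1/sin φ.
V₂ = V₁ · sin φ₁ / sin φ₂ = 93.3 × sin 64° / sin 32°
V₂ = 93.3 × 0.8988/0.5299 = 160 knots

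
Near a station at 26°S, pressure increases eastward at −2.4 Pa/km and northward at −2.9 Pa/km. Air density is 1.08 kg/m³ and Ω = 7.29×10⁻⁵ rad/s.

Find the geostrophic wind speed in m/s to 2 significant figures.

55 m/s

Coriolis parameter at 26°S:
f = 2Ω sin φ = 2 × 7.29×10⁻⁵ × sin 26° = 6.39×10⁻⁵ s⁻¹
In the Southern Hemisphere f is negative: f = −6.39×10⁻⁵ s⁻¹.
Component geostrophic relations (x east, y north):
u_g = −(1/(fρ)) ∂P/∂y,  v_g = (1/(fρ)) ∂P/∂x
u_g = −(−2.9×10⁻³)/(−6.39×10⁻⁵ × 1.08) = −42.0 m/s;  v_g = (−2.4×10⁻³)/(−6.39×10⁻⁵ × 1.08) = 34.8 m/s
|V_g| = √(u_g² + v_g²) = 54.5 m/s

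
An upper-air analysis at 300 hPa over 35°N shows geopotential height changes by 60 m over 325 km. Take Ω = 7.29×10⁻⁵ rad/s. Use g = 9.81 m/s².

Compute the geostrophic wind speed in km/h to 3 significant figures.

78.0 km/h

Coriolis parameter at 35°N:
f = 2Ω sin φ = 2 × 7.29×10⁻⁵ × sin 35° = 8.36×10⁻⁵ s⁻¹
Height gradient: |∂Z/∂n| = 60 m / 325000 m = 1.85×10⁻⁴
On a pressure surface, geostrophic balance gives V_g = (g/f)|∂Z/∂n|:
V_g = 9.81 × 1.85×10⁻⁴ / 8.36×10⁻⁵ = 21.7 m/s
Converting: 21.7 m/s × 3.6 = 78.0 km/h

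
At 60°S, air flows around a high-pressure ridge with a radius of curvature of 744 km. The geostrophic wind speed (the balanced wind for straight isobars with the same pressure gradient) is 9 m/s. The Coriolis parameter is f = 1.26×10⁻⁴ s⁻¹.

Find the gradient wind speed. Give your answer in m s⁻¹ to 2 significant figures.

10 m s⁻¹

Around a high, pressure-gradient force acts outward with centrifugal, so Coriolis balances both:
fV = (1/ρ)|∂P/∂n| + V²/R  →  V² − fR·V + fR·V_g = 0
With fR = 1.26×10⁻⁴ × 744×10³ m = 93.7 m/s:
V = [fR − √((fR)² − 4 fR V_g)]/2 = [93.7 − √(93.7² − 4×93.7×9)]/2 = 10.1 m/s
Supergeostrophic (V > V_g = 9 m/s), as expected around a high.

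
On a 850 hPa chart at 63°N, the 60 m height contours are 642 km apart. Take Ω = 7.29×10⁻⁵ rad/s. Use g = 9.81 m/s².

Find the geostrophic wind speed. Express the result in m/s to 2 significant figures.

7.1 m/s

Coriolis parameter at 63°N:
f = 2Ω sin φ = 2 × 7.29×10⁻⁵ × sin 63° = 1.30×10⁻⁴ s⁻¹
Height gradient: |∂Z/∂n| = 60 m / 642000 m = 9.35×10⁻⁵
On a pressure surface, geostrophic balance gives V_g = (g/f)|∂Z/∂n|:
V_g = 9.81 × 9.35×10⁻⁵ / 1.30×10⁻⁴ = 7.06 m/s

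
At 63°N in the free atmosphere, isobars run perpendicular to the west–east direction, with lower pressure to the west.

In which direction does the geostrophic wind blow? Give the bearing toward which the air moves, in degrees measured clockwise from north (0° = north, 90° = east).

000°

The pressure-gradient force points toward the west (bearing 270°).
Geostrophic balance: in the Northern Hemisphere the Coriolis force deflects motion to the right, so the geostrophic wind blows 90° to the right of the pressure-gradient force (low pressure on the left).
Rotating 270° by 90° clockwise gives 000° — the wind blows toward the north.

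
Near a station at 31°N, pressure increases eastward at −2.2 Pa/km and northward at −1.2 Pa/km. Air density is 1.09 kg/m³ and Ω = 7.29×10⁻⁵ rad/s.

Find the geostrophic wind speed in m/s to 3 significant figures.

Coriolis parameter at 31°N:
f = 2Ω sin φ = 2 × 7.29×10⁻⁵ × sin 31° = 7.51×10⁻⁵ s⁻¹
Component geostrophic relations (x east, y north):
u_g = −(1/(fρ)) ∂P/∂y,  v_g = (1/(fρ)) ∂P/∂x
u_g = −(−1.2×10⁻³)/(7.51×10⁻⁵ × 1.09) = 14.7 m/s;  v_g = (−2.2×10⁻³)/(7.51×10⁻⁵ × 1.09) = −26.9 m/s
|V_g| = √(u_g² + v_g²) = 30.6 m/s

30.6 m/s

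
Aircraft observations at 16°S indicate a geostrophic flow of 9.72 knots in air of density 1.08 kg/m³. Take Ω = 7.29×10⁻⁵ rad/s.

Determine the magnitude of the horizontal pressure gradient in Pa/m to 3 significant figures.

Coriolis parameter at 16°S:
f = 2Ω sin φ = 2 × 7.29×10⁻⁵ × sin 16° = 4.02×10⁻⁵ s⁻¹
Wind speed in SI: 9.72 knots = 5.00 m/s
Geostrophic balance rearranged: |∂P/∂n| = f ρ V_g
|∂P/∂n| = 4.02×10⁻⁵ × 1.08 × 5.00 = 2.17×10⁻⁴ Pa/m

2.17×10⁻⁴ Pa/m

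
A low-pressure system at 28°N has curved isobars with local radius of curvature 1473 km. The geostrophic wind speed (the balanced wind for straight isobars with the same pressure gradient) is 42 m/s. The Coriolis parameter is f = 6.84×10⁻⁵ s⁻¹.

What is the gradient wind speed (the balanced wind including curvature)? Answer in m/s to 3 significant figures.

31.9 m/s

Around a low, centrifugal force acts outward with Coriolis, so pressure-gradient force balances both:
(1/ρ)|∂P/∂n| = fV + V²/R  →  V² + fR·V − fR·V_g = 0
With fR = 6.84×10⁻⁵ × 1473×10³ m = 101 m/s:
V = [−fR + √((fR)² + 4 fR V_g)]/2 = [−101 + √(101² + 4×101×42)]/2 = 31.9 m/s
Subgeostrophic (V < V_g = 42 m/s), as expected around a low.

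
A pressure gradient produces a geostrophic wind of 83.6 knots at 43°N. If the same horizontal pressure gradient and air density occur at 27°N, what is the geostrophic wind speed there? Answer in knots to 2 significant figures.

With the same pressure gradient and density, V_g ∝ 1/f ∝ 1/sin φ.
V₂ = V₁ · sin φ₁ / sin φ₂ = 83.6 × sin 43° / sin 27°
V₂ = 83.6 × 0.6820/0.4540 = 130 knots

130 knots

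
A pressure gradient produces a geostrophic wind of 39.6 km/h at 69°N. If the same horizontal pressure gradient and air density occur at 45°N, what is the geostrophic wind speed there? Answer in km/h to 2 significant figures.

52 km/h

With the same pressure gradient and density, V_g ∝ 1/f ∝ 1/sin φ.
V₂ = V₁ · sin φ₁ / sin φ₂ = 39.6 × sin 69° / sin 45°
V₂ = 39.6 × 0.9336/0.7071 = 52 km/h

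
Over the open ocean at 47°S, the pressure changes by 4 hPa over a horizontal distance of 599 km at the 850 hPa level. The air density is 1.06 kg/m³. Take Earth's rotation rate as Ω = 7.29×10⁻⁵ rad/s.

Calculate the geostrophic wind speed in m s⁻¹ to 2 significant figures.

Coriolis parameter at 47°S:
f = 2Ω sin φ = 2 × 7.29×10⁻⁵ × sin 47° = 1.07×10⁻⁴ s⁻¹
Pressure gradient: |∂P/∂n| = 400 Pa / 599000 m = 6.68×10⁻⁴ Pa/m
Geostrophic balance (pressure-gradient force = Coriolis force):
V_g = (1/(fρ)) |∂P/∂n| = 6.68×10⁻⁴ / (1.07×10⁻⁴ × 1.06) = 5.91 m/s

5.9 m s⁻¹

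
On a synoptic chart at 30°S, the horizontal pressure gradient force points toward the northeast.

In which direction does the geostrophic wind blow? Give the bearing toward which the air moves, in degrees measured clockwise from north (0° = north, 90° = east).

315°

The pressure-gradient force points toward the northeast (bearing 045°).
Geostrophic balance: in the Southern Hemisphere the Coriolis force deflects motion to the left, so the geostrophic wind blows 90° to the left of the pressure-gradient force (low pressure on the right).
Rotating 045° by 90° counterclockwise gives 315° — the wind blows toward the northwest.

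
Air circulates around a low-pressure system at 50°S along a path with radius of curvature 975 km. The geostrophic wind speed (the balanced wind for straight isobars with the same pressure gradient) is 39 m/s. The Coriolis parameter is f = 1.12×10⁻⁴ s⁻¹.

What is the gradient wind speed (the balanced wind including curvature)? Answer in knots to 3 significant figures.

Around a low, centrifugal force acts outward with Coriolis, so pressure-gradient force balances both:
(1/ρ)|∂P/∂n| = fV + V²/R  →  V² + fR·V − fR·V_g = 0
With fR = 1.12×10⁻⁴ × 975×10³ m = 109 m/s:
V = [−fR + √((fR)² + 4 fR V_g)]/2 = [−109 + √(109² + 4×109×39)]/2 = 30.5 m/s
Subgeostrophic (V < V_g = 39 m/s), as expected around a low.
Converting: 30.5 m/s × 1.944 = 59.3 knots

59.3 knots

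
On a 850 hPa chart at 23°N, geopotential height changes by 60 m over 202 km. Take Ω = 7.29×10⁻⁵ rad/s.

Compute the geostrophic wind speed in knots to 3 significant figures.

Coriolis parameter at 23°N:
f = 2Ω sin φ = 2 × 7.29×10⁻⁵ × sin 23° = 5.70×10⁻⁵ s⁻¹
Height gradient: |∂Z/∂n| = 60 m / 202000 m = 2.97×10⁻⁴
On a pressure surface, geostrophic balance gives V_g = (g/f)|∂Z/∂n|:
V_g = 9.81 × 2.97×10⁻⁴ / 5.70×10⁻⁵ = 51.1 m/s
Converting: 51.1 m/s × 1.944 = 99.4 knots

99.4 knots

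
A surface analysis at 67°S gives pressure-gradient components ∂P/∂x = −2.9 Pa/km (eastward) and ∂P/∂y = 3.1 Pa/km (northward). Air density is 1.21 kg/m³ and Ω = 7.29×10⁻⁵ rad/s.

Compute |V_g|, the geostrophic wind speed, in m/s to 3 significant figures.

Coriolis parameter at 67°S:
f = 2Ω sin φ = 2 × 7.29×10⁻⁵ × sin 67° = 1.34×10⁻⁴ s⁻¹
In the Southern Hemisphere f is negative: f = −1.34×10⁻⁴ s⁻¹.
Component geostrophic relations (x east, y north):
u_g = −(1/(fρ)) ∂P/∂y,  v_g = (1/(fρ)) ∂P/∂x
u_g = −(3.1×10⁻³)/(−1.34×10⁻⁴ × 1.21) = 19.1 m/s;  v_g = (−2.9×10⁻³)/(−1.34×10⁻⁴ × 1.21) = 17.9 m/s
|V_g| = √(u_g² + v_g²) = 26.1 m/s

26.1 m/s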